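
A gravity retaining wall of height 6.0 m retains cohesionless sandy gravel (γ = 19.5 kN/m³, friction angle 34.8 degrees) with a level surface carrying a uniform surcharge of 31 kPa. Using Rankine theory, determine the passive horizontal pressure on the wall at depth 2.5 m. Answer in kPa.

K_p = (1 + sin φ)/(1 − sin φ) = 3.659.
σ_v = γz + q = 19.5 × 2.5 + 31 = 79.75 kPa.
σ_h = K_p σ_v = 3.659 × 79.75 = 291.8 kPa.

292 kPa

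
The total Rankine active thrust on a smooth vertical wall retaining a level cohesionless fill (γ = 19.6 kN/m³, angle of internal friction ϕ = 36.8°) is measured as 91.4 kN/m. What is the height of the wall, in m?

K_a = 0.2508. P_a = ½ K_a γ H² ⇒ H = √(2P_a/(K_a γ)).
H = √(2×91.4/(0.2508×19.6)) = 6.099 m.

6.10 m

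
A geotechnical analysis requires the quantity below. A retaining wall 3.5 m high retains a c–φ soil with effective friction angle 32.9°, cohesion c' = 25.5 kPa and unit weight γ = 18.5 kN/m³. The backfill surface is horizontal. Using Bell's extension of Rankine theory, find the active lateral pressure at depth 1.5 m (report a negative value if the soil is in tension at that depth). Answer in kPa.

-19.5 kPa

K_a = (1 − sin φ)/(1 + sin φ) = 0.2960.
σ_a = K_a γ z − 2c√K_a = 0.2960×18.5×1.5 − 2×25.5×0.5441 = -19.53 kPa.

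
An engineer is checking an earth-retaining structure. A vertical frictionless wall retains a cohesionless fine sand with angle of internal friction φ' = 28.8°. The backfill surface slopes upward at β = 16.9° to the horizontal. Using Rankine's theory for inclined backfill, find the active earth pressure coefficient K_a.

K_a = cos β · (cos β − √(cos²β − cos²φ)) / (cos β + √(cos²β − cos²φ)).
cos β = 0.9568, cos φ = 0.8763, √(cos²β − cos²φ) = 0.3842.
K_a = 0.9568 × (0.9568 − 0.3842)/(0.9568 + 0.3842) = 0.4086.

0.409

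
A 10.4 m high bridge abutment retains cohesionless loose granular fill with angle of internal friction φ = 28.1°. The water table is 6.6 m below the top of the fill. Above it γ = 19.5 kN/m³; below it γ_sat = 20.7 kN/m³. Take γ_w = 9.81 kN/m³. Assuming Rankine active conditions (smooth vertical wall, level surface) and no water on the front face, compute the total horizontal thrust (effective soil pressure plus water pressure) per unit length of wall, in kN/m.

428 kN/m

K_a = tan²(45° − φ/2) = 0.3596.
γ' = 20.7 − 9.81 = 10.89 kN/m³. Depth below WT = 3.8 m.
σ'_h at WT = K_a γ d_w = 46.28 kPa; at base = 46.28 + K_a γ' × 3.8 = 61.16 kPa.
P₁ (0–6.6 m) = ½×46.28×6.6 = 152.7. P₂ (6.6–10.4 m) = ½(46.28+61.16)×3.8 = 204.1.
P_w = ½ γ_w h₂² = 0.5×9.81×3.8² = 70.83. Total = 152.7+204.1+70.83 = 427.7 kN/m.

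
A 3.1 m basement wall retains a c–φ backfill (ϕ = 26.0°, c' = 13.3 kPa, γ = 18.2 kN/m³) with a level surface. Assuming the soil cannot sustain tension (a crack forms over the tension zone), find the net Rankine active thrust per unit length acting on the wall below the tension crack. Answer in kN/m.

K_a = 0.3905; √K_a = 0.6249.
Tension-crack depth z_c = 2c/(γ√K_a) = 2×13.3/(18.2×0.6249) = 2.339 m.
σ_a at base = K_a γ H − 2c√K_a = 0.3905×18.2×3.1 − 2×13.3×0.6249 = 5.408 kPa.
P_a = ½ × 5.408 × (H − z_c) = 0.5×5.408×0.7610 = 2.058 kN/m.

2.06 kN/m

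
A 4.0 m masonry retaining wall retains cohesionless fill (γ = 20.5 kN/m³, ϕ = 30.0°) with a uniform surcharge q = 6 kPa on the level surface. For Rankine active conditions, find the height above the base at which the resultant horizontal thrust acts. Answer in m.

1.42 m

K_a = 0.3333.
Triangular part P₁ = ½K_aγH² = 54.67 at H/3 = 1.333 m; rectangular part P₂ = K_a q H = 8.000 at H/2 = 2.000 m.
ȳ = (P₁·1.333 + P₂·2.000)/(P₁+P₂) = 1.418 m.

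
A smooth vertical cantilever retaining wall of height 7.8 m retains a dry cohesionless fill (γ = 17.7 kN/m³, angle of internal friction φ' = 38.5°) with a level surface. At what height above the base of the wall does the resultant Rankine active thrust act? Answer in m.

K_a = 0.2327.
The pressure distribution is triangular, so the resultant acts at H/3 above the base = 7.8/3 = 2.600 m.

2.60 m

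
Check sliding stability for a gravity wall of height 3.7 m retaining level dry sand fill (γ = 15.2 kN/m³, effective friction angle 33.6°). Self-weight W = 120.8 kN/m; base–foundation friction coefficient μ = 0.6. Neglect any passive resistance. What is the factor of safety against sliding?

K_a = tan²(45° − 33.6°/2) = 0.2875.
P_a = ½K_aγH² = 0.5×0.2875×15.2×3.7² = 29.91 kN/m, acting at H/3 = 1.233 m above the base.
FS_sliding = μW / P_a = 0.6×120.8 / 29.91 = 2.423.

2.42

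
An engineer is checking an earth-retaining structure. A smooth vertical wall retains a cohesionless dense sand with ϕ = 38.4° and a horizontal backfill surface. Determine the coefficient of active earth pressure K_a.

0.234

K_a = tan²(45° − φ/2) = tan²(25.80°) = 0.2337.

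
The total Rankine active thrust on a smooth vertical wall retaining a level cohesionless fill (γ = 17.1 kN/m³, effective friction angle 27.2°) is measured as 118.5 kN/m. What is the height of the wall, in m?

K_a = 0.3726. P_a = ½ K_a γ H² ⇒ H = √(2P_a/(K_a γ)).
H = √(2×118.5/(0.3726×17.1)) = 6.099 m.

6.10 m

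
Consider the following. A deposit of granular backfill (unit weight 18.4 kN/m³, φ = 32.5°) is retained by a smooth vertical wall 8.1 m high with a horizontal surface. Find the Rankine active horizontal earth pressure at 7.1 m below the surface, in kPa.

39.3 kPa

K_a = (1 − sin φ)/(1 + sin φ) = 0.3010.
σ_h = K_a γ z = 0.3010 × 18.4 × 7.1 = 39.32 kPa.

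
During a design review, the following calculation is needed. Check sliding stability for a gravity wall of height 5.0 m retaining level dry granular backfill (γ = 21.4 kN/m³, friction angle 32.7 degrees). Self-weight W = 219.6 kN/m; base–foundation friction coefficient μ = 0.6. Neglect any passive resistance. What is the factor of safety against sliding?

1.65

K_a = tan²(45° − 32.7°/2) = 0.2985.
P_a = ½K_aγH² = 0.5×0.2985×21.4×5.0² = 79.85 kN/m, acting at H/3 = 1.667 m above the base.
FS_sliding = μW / P_a = 0.6×219.6 / 79.85 = 1.650.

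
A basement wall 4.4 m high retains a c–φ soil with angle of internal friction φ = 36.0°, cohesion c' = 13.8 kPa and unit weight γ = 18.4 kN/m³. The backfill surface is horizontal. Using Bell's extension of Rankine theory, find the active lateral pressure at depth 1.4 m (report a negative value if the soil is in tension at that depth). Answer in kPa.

K_a = (1 − sin φ)/(1 + sin φ) = 0.2596.
σ_a = K_a γ z − 2c√K_a = 0.2596×18.4×1.4 − 2×13.8×0.5095 = -7.375 kPa.

-7.38 kPa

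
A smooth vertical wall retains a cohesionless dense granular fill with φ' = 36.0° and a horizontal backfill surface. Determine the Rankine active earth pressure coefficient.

0.260

K_a = tan²(45° − φ/2) = tan²(27.00°) = 0.2596.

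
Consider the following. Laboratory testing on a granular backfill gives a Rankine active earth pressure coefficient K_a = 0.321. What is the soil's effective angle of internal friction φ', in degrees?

30.9°

K_a = tan²(45° − φ/2) ⇒ 45° − φ/2 = arctan(√0.321) = 29.53°.
φ = 2(45° − 29.53°) = 30.93°.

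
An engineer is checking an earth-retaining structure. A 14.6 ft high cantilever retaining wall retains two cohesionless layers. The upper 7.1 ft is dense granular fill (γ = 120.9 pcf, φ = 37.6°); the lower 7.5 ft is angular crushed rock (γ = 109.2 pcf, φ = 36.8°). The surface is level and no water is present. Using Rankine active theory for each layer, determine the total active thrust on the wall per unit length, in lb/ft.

K_a1 = tan²(45°−37.6°/2) = 0.2421; K_a2 = tan²(45°−36.8°/2) = 0.2508.
Layer 1: σ at base = K_a1 γ₁ h₁ = 207.8 psf; P₁ = ½×207.8×7.1 = 737.8.
Layer 2: σ_v at top = γ₁h₁ = 858.4; σ_h top = K_a2×858.4 = 215.3; σ_h base = K_a2×(858.4+109.2×7.5) = 420.6.
P₂ = ½(215.3+420.6)×7.5 = 2385. Total P_a = 737.8+2385 = 3122 lb/ft.

3120 lb/ft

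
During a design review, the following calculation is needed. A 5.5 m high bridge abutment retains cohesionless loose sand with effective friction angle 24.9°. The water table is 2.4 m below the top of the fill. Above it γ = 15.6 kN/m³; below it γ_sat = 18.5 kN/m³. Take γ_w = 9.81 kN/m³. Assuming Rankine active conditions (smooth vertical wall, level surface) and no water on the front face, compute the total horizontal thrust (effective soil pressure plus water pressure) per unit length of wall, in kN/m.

130 kN/m

K_a = tan²(45° − φ/2) = 0.4074.
γ' = 18.5 − 9.81 = 8.690 kN/m³. Depth below WT = 3.1 m.
σ'_h at WT = K_a γ d_w = 15.25 kPa; at base = 15.25 + K_a γ' × 3.1 = 26.23 kPa.
P₁ (0–2.4 m) = ½×15.25×2.4 = 18.30. P₂ (2.4–5.5 m) = ½(15.25+26.23)×3.1 = 64.30.
P_w = ½ γ_w h₂² = 0.5×9.81×3.1² = 47.14. Total = 18.30+64.30+47.14 = 129.7 kN/m.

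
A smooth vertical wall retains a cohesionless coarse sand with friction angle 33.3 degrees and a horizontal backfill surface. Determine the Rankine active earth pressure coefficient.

K_a = tan²(45° − φ/2) = tan²(28.35°) = 0.2911.

0.291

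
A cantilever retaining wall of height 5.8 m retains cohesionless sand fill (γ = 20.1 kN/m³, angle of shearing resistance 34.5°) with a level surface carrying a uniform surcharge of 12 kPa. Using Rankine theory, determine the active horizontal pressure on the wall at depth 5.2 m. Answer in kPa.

K_a = (1 − sin φ)/(1 + sin φ) = 0.2768.
σ_v = γz + q = 20.1 × 5.2 + 12 = 116.5 kPa.
σ_h = K_a σ_v = 0.2768 × 116.5 = 32.25 kPa.

32.3 kPa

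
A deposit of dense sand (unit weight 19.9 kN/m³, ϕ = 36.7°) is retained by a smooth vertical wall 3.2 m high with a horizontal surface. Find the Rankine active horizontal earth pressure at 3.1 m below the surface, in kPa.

K_a = (1 − sin φ)/(1 + sin φ) = 0.2519.
σ_h = K_a γ z = 0.2519 × 19.9 × 3.1 = 15.54 kPa.

15.5 kPa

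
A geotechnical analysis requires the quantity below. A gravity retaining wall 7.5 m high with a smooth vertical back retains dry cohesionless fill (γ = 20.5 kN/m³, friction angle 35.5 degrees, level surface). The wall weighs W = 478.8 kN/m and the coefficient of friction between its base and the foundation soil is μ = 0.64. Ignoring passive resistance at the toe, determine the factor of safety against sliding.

2.00

K_a = tan²(45° − 35.5°/2) = 0.2653.
P_a = ½K_aγH² = 0.5×0.2653×20.5×7.5² = 152.9 kN/m, acting at H/3 = 2.500 m above the base.
FS_sliding = μW / P_a = 0.64×478.8 / 152.9 = 2.004.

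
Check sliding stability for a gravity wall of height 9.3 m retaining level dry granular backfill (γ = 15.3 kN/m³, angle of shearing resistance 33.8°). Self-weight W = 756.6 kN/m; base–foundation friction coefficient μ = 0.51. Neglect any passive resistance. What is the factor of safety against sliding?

K_a = tan²(45° − 33.8°/2) = 0.2851.
P_a = ½K_aγH² = 0.5×0.2851×15.3×9.3² = 188.6 kN/m, acting at H/3 = 3.100 m above the base.
FS_sliding = μW / P_a = 0.51×756.6 / 188.6 = 2.046.

2.05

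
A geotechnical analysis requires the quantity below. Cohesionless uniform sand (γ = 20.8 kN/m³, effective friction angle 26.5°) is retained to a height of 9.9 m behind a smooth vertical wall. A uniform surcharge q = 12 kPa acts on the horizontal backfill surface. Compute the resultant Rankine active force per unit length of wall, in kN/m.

436 kN/m

K_a = tan²(45° − φ/2) = 0.3829.
Soil triangle: ½ K_a γ H² = 0.5×0.3829×20.8×9.9² = 390.3 kN/m.
Surcharge rectangle: K_a q H = 0.3829×12×9.9 = 45.49 kN/m.
Total = 390.3 + 45.49 = 435.8 kN/m.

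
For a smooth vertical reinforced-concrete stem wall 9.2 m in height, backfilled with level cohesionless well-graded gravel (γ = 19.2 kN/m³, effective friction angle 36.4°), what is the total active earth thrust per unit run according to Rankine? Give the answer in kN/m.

207 kN/m

K_a = tan²(45° − φ/2) = 0.2552.
P_a = ½ K_a γ H² = 0.5 × 0.2552 × 19.2 × 9.2² = 207.3 kN/m.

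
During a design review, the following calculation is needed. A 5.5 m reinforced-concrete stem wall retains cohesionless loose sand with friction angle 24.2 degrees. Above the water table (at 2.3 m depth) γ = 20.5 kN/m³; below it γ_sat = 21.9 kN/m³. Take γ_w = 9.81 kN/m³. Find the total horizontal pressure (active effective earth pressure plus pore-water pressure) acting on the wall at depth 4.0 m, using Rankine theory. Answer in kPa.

45.0 kPa

K_a = (1 − sin φ)/(1 + sin φ) = 0.4185.
γ' = 21.9 − 9.81 = 12.09 kN/m³.
Effective vertical stress at 4.0 m: σ'_v = 20.5×2.3 + 12.09×1.70 = 67.70 kPa.
σ'_h = K_a σ'_v = 0.4185 × 67.70 = 28.33 kPa; u = γ_w × 1.70 = 16.68 kPa.
Total σ_h = 28.33 + 16.68 = 45.01 kPa.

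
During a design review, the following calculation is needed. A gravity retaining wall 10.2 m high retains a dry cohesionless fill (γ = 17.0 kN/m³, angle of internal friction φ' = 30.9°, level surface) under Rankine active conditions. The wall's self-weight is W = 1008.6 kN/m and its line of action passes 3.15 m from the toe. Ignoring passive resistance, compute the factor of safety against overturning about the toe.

3.29

K_a = tan²(45° − 30.9°/2) = 0.3214.
P_a = ½K_aγH² = 0.5×0.3214×17.0×10.2² = 284.2 kN/m, acting at H/3 = 3.400 m above the base.
Overturning moment M_o = P_a × H/3 = 284.2 × 3.400 = 966.4.
Resisting moment M_r = W × 3.15 = 1008.6 × 3.15 = 3177.
FS_overturning = M_r/M_o = 3177/966.4 = 3.288.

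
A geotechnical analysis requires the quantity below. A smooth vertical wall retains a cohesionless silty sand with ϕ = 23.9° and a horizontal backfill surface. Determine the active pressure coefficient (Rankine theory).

K_a = (1 − sin φ)/(1 + sin φ) = (1 − sin 23.9°)/(1 + sin 23.9°) = 0.4233.

0.423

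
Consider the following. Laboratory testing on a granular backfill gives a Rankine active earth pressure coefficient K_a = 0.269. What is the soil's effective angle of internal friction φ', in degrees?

K_a = tan²(45° − φ/2) ⇒ 45° − φ/2 = arctan(√0.269) = 27.41°.
φ = 2(45° − 27.41°) = 35.17°.

35.2°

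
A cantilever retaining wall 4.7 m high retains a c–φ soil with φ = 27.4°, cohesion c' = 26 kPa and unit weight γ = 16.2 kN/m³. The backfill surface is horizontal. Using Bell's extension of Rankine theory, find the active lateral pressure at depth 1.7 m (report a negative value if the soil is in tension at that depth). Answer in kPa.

K_a = (1 − sin φ)/(1 + sin φ) = 0.3697.
σ_a = K_a γ z − 2c√K_a = 0.3697×16.2×1.7 − 2×26×0.6080 = -21.44 kPa.

-21.4 kPa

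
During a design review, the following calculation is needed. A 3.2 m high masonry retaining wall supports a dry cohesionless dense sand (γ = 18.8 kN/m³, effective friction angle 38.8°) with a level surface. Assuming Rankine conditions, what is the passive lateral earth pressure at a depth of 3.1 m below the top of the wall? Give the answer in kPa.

K_p = (1 + sin φ)/(1 − sin φ) = 4.356.
σ_h = K_p γ z = 4.356 × 18.8 × 3.1 = 253.9 kPa.

254 kPa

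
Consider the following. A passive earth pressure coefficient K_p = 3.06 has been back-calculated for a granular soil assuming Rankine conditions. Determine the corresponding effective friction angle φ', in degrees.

30.5°

K_p = (1+sin φ)/(1−sin φ) ⇒ sin φ = (K_p − 1)/(K_p + 1) = 0.5074.
φ = arcsin(0.5074) = 30.49°.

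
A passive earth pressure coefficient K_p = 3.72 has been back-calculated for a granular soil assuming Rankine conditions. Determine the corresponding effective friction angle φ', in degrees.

35.2°

K_p = (1+sin φ)/(1−sin φ) ⇒ sin φ = (K_p − 1)/(K_p + 1) = 0.5763.
φ = arcsin(0.5763) = 35.19°.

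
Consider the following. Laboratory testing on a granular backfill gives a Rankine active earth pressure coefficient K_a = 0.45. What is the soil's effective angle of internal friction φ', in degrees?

22.3°

K_a = tan²(45° − φ/2) ⇒ 45° − φ/2 = arctan(√0.45) = 33.85°.
φ = 2(45° − 33.85°) = 22.29°.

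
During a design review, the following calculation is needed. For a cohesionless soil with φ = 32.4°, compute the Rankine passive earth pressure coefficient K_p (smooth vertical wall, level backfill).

K_p = (1 + sin φ)/(1 − sin φ) = tan²(45° + 32.4°/2) = 3.309.

3.31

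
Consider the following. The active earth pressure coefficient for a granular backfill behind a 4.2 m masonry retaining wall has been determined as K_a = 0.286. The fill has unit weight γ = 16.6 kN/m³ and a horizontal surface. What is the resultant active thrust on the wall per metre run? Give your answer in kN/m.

41.9 kN/m

P = ½ K_a γ H² = 0.5 × 0.286 × 16.6 × 4.2² = 41.87 kN/m.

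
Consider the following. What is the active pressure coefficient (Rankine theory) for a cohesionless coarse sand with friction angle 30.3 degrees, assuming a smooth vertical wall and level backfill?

0.329

K_a = (1 − sin φ)/(1 + sin φ) = (1 − sin 30.3°)/(1 + sin 30.3°) = 0.3293.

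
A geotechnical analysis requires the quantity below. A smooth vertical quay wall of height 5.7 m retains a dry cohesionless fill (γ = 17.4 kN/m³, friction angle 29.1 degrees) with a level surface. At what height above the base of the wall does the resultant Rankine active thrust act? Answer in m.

K_a = 0.3456.
The pressure distribution is triangular, so the resultant acts at H/3 above the base = 5.7/3 = 1.900 m.

1.90 m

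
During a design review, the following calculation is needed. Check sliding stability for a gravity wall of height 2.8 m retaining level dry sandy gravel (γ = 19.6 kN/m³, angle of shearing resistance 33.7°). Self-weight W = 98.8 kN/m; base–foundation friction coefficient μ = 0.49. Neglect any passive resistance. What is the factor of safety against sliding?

2.20

K_a = tan²(45° − 33.7°/2) = 0.2863.
P_a = ½K_aγH² = 0.5×0.2863×19.6×2.8² = 22.00 kN/m, acting at H/3 = 0.9333 m above the base.
FS_sliding = μW / P_a = 0.49×98.8 / 22.00 = 2.201.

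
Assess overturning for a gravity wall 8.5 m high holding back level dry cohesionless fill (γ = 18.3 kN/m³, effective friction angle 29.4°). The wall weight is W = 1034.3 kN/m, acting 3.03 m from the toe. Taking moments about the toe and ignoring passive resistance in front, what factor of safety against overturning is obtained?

4.90

K_a = tan²(45° − 29.4°/2) = 0.3415.
P_a = ½K_aγH² = 0.5×0.3415×18.3×8.5² = 225.7 kN/m, acting at H/3 = 2.833 m above the base.
Overturning moment M_o = P_a × H/3 = 225.7 × 2.833 = 639.6.
Resisting moment M_r = W × 3.03 = 1034.3 × 3.03 = 3134.
FS_overturning = M_r/M_o = 3134/639.6 = 4.900.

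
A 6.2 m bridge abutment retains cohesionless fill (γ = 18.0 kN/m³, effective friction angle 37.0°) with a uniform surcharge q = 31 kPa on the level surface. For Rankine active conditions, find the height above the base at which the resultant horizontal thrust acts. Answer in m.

2.44 m

K_a = 0.2486.
Triangular part P₁ = ½K_aγH² = 86.00 at H/3 = 2.067 m; rectangular part P₂ = K_a q H = 47.78 at H/2 = 3.100 m.
ȳ = (P₁·2.067 + P₂·3.100)/(P₁+P₂) = 2.436 m.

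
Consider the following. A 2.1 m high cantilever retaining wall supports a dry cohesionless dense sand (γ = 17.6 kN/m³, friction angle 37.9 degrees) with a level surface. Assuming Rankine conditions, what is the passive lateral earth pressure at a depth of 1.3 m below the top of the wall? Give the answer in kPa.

95.8 kPa

K_p = (1 + sin φ)/(1 − sin φ) = 4.185.
σ_h = K_p γ z = 4.185 × 17.6 × 1.3 = 95.76 kPa.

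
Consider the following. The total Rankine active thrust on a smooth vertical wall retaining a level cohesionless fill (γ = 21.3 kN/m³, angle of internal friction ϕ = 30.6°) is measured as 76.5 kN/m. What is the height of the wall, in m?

K_a = 0.3253. P_a = ½ K_a γ H² ⇒ H = √(2P_a/(K_a γ)).
H = √(2×76.5/(0.3253×21.3)) = 4.699 m.

4.70 m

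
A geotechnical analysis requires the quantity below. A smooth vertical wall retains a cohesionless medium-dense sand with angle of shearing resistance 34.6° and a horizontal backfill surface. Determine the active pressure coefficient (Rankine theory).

K_a = (1 − sin φ)/(1 + sin φ) = (1 − sin 34.6°)/(1 + sin 34.6°) = 0.2756.

0.276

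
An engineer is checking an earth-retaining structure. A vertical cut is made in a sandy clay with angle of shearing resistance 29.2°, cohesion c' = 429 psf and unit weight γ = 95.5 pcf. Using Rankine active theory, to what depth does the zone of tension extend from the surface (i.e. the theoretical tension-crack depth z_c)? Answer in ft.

K_a = tan²(45° − 29.2°/2) = 0.3442; √K_a = 0.5867.
The active pressure is zero where K_a γ z = 2c√K_a, so z_c = 2c/(γ√K_a) = 2×429/(95.5×0.5867) = 15.31 ft.

15.3 ft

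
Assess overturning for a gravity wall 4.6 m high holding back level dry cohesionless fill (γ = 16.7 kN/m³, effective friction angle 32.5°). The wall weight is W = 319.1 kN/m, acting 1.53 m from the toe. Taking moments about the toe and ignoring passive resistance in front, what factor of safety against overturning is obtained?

5.99

K_a = tan²(45° − 32.5°/2) = 0.3010.
P_a = ½K_aγH² = 0.5×0.3010×16.7×4.6² = 53.18 kN/m, acting at H/3 = 1.533 m above the base.
Overturning moment M_o = P_a × H/3 = 53.18 × 1.533 = 81.54.
Resisting moment M_r = W × 1.53 = 319.1 × 1.53 = 488.2.
FS_overturning = M_r/M_o = 488.2/81.54 = 5.987.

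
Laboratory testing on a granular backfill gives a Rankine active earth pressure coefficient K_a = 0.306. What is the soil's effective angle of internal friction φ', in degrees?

K_a = tan²(45° − φ/2) ⇒ 45° − φ/2 = arctan(√0.306) = 28.95°.
φ = 2(45° − 28.95°) = 32.10°.

32.1°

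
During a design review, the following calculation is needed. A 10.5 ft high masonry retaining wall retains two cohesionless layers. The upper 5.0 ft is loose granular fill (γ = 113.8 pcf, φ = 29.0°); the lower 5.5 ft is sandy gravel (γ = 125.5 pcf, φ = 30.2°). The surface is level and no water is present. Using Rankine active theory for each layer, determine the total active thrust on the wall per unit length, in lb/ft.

K_a1 = tan²(45°−29.0°/2) = 0.3470; K_a2 = tan²(45°−30.2°/2) = 0.3307.
Layer 1: σ at base = K_a1 γ₁ h₁ = 197.4 psf; P₁ = ½×197.4×5.0 = 493.6.
Layer 2: σ_v at top = γ₁h₁ = 569.0; σ_h top = K_a2×569.0 = 188.1; σ_h base = K_a2×(569.0+125.5×5.5) = 416.4.
P₂ = ½(188.1+416.4)×5.5 = 1662. Total P_a = 493.6+1662 = 2156 lb/ft.

2160 lb/ft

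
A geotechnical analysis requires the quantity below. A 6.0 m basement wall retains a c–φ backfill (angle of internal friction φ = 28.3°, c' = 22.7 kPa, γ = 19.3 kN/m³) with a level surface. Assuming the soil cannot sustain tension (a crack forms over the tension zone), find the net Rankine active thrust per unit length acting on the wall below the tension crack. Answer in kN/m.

14.6 kN/m

K_a = 0.3568; √K_a = 0.5973.
Tension-crack depth z_c = 2c/(γ√K_a) = 2×22.7/(19.3×0.5973) = 3.938 m.
σ_a at base = K_a γ H − 2c√K_a = 0.3568×19.3×6.0 − 2×22.7×0.5973 = 14.20 kPa.
P_a = ½ × 14.20 × (H − z_c) = 0.5×14.20×2.062 = 14.63 kN/m.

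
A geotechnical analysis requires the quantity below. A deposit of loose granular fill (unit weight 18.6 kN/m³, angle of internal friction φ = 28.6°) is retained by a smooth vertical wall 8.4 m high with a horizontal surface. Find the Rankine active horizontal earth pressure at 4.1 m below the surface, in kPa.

26.9 kPa

K_a = (1 − sin φ)/(1 + sin φ) = 0.3525.
σ_h = K_a γ z = 0.3525 × 18.6 × 4.1 = 26.89 kPa.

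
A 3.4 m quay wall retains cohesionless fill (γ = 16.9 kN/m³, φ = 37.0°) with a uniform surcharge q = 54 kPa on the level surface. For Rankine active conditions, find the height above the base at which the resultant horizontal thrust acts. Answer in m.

1.50 m

K_a = 0.2486.
Triangular part P₁ = ½K_aγH² = 24.28 at H/3 = 1.133 m; rectangular part P₂ = K_a q H = 45.64 at H/2 = 1.700 m.
ȳ = (P₁·1.133 + P₂·1.700)/(P₁+P₂) = 1.503 m.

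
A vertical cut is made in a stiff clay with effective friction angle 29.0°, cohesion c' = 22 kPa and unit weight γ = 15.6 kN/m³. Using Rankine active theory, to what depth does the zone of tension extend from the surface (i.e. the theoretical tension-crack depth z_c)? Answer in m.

4.79 m

K_a = tan²(45° − 29.0°/2) = 0.3470; √K_a = 0.5890.
The active pressure is zero where K_a γ z = 2c√K_a, so z_c = 2c/(γ√K_a) = 2×22/(15.6×0.5890) = 4.788 m.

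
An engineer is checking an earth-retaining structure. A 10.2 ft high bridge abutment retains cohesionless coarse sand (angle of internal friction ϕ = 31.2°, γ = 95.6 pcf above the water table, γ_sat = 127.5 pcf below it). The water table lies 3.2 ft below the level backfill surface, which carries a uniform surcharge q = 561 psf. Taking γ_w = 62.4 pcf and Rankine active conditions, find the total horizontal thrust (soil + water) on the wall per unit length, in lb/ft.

4690 lb/ft

K_a = tan²(45° − φ/2) = 0.3175.
γ' = 127.5 − 62.4 = 65.10 pcf. h₂ = H − d_w = 7.0 ft.
σ'_h: at surface K_a·q = 178.1; at WT K_a(q+γd_w) = 275.2; at base K_a(q+γd_w+γ'h₂) = 419.9 psf.
P₁ = ½(178.1+275.2)×3.2 = 725.4; P₂ = ½(275.2+419.9)×7.0 = 2433; P_w = ½γ_w h₂² = 1529.
Total = 725.4+2433+1529 = 4687 lb/ft.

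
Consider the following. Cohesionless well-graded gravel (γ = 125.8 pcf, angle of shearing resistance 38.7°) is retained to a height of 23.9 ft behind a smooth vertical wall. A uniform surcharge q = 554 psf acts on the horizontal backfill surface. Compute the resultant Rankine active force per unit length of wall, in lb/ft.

11300 lb/ft

K_a = tan²(45° − φ/2) = 0.2306.
Soil triangle: ½ K_a γ H² = 0.5×0.2306×125.8×23.9² = 8285 lb/ft.
Surcharge rectangle: K_a q H = 0.2306×554×23.9 = 3053 lb/ft.
Total = 8285 + 3053 = 11340 lb/ft.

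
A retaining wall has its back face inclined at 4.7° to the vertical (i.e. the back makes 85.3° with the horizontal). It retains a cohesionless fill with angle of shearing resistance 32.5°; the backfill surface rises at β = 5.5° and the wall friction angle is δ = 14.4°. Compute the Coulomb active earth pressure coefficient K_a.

K_a = sin²(α+φ) / [sin²α · sin(α−δ) · (1 + √{sin(φ+δ)sin(φ−β) / (sin(α−δ)sin(α+β))})²].
With α = 85.3°, φ = 32.5°, δ = 14.4°, β = 5.5°: K_a = 0.3288.

0.329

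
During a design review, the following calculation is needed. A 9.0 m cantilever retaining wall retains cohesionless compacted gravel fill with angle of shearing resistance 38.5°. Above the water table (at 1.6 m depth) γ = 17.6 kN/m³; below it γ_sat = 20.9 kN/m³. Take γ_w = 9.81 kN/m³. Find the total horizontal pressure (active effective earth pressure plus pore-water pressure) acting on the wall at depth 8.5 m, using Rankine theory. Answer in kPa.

K_a = (1 − sin φ)/(1 + sin φ) = 0.2327.
γ' = 20.9 − 9.81 = 11.09 kN/m³.
Effective vertical stress at 8.5 m: σ'_v = 17.6×1.6 + 11.09×6.90 = 104.7 kPa.
σ'_h = K_a σ'_v = 0.2327 × 104.7 = 24.35 kPa; u = γ_w × 6.90 = 67.69 kPa.
Total σ_h = 24.35 + 67.69 = 92.04 kPa.

92.0 kPa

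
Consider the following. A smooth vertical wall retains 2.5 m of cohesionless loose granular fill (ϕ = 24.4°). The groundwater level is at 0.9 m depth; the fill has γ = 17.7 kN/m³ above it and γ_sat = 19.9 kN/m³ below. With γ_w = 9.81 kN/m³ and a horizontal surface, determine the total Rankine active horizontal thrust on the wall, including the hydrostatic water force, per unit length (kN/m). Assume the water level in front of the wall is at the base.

K_a = tan²(45° − φ/2) = 0.4153.
γ' = 19.9 − 9.81 = 10.09 kN/m³. Depth below WT = 1.6 m.
σ'_h at WT = K_a γ d_w = 6.616 kPa; at base = 6.616 + K_a γ' × 1.6 = 13.32 kPa.
P₁ (0–0.9 m) = ½×6.616×0.9 = 2.977. P₂ (0.9–2.5 m) = ½(6.616+13.32)×1.6 = 15.95.
P_w = ½ γ_w h₂² = 0.5×9.81×1.6² = 12.56. Total = 2.977+15.95+12.56 = 31.48 kN/m.

31.5 kN/m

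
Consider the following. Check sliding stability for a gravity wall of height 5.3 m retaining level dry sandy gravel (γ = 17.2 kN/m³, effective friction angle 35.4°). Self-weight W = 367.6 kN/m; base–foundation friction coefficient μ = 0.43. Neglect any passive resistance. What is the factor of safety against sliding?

K_a = tan²(45° − 35.4°/2) = 0.2664.
P_a = ½K_aγH² = 0.5×0.2664×17.2×5.3² = 64.36 kN/m, acting at H/3 = 1.767 m above the base.
FS_sliding = μW / P_a = 0.43×367.6 / 64.36 = 2.456.

2.46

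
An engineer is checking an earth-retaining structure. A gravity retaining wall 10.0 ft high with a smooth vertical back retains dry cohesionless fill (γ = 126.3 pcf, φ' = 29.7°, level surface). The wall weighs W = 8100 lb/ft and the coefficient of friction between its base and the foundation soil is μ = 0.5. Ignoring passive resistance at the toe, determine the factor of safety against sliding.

K_a = tan²(45° − 29.7°/2) = 0.3374.
P_a = ½K_aγH² = 0.5×0.3374×126.3×10.0² = 2131 lb/ft, acting at H/3 = 3.333 ft above the base.
FS_sliding = μW / P_a = 0.5×8100 / 2131 = 1.901.

1.90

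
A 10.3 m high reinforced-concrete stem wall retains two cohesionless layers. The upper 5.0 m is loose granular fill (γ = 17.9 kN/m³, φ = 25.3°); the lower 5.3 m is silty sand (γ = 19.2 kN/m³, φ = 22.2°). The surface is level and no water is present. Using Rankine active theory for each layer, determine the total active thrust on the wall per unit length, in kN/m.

K_a1 = tan²(45°−25.3°/2) = 0.4012; K_a2 = tan²(45°−22.2°/2) = 0.4515.
Layer 1: σ at base = K_a1 γ₁ h₁ = 35.91 kPa; P₁ = ½×35.91×5.0 = 89.77.
Layer 2: σ_v at top = γ₁h₁ = 89.50; σ_h top = K_a2×89.50 = 40.41; σ_h base = K_a2×(89.50+19.2×5.3) = 86.36.
P₂ = ½(40.41+86.36)×5.3 = 336.0. Total P_a = 89.77+336.0 = 425.7 kN/m.

426 kN/m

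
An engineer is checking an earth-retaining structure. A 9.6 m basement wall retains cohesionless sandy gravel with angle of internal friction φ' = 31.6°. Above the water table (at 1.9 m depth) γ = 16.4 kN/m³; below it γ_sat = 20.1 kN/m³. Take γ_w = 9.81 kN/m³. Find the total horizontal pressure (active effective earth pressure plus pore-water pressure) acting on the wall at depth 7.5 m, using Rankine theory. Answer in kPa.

82.7 kPa

K_a = (1 − sin φ)/(1 + sin φ) = 0.3123.
γ' = 20.1 − 9.81 = 10.29 kN/m³.
Effective vertical stress at 7.5 m: σ'_v = 16.4×1.9 + 10.29×5.60 = 88.78 kPa.
σ'_h = K_a σ'_v = 0.3123 × 88.78 = 27.73 kPa; u = γ_w × 5.60 = 54.94 kPa.
Total σ_h = 27.73 + 54.94 = 82.67 kPa.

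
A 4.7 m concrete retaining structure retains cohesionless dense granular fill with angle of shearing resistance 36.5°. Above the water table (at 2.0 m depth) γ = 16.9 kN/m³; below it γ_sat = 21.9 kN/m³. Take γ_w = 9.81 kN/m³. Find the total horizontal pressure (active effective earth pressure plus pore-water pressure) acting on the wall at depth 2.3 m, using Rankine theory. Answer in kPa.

K_a = (1 − sin φ)/(1 + sin φ) = 0.2541.
γ' = 21.9 − 9.81 = 12.09 kN/m³.
Effective vertical stress at 2.3 m: σ'_v = 16.9×2.0 + 12.09×0.300 = 37.43 kPa.
σ'_h = K_a σ'_v = 0.2541 × 37.43 = 9.509 kPa; u = γ_w × 0.300 = 2.943 kPa.
Total σ_h = 9.509 + 2.943 = 12.45 kPa.

12.5 kPa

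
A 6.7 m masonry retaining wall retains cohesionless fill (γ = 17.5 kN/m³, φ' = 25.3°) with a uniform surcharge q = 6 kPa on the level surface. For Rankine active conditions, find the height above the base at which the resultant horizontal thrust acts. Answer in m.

K_a = 0.4012.
Triangular part P₁ = ½K_aγH² = 157.6 at H/3 = 2.233 m; rectangular part P₂ = K_a q H = 16.13 at H/2 = 3.350 m.
ȳ = (P₁·2.233 + P₂·3.350)/(P₁+P₂) = 2.337 m.

2.34 m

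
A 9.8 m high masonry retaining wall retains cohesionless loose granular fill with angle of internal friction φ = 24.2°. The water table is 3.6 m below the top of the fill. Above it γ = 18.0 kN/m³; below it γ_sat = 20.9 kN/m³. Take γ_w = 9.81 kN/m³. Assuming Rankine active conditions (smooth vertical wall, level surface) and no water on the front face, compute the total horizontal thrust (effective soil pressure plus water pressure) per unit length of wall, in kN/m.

495 kN/m

K_a = tan²(45° − φ/2) = 0.4185.
γ' = 20.9 − 9.81 = 11.09 kN/m³. Depth below WT = 6.2 m.
σ'_h at WT = K_a γ d_w = 27.12 kPa; at base = 27.12 + K_a γ' × 6.2 = 55.90 kPa.
P₁ (0–3.6 m) = ½×27.12×3.6 = 48.82. P₂ (3.6–9.8 m) = ½(27.12+55.90)×6.2 = 257.4.
P_w = ½ γ_w h₂² = 0.5×9.81×6.2² = 188.5. Total = 48.82+257.4+188.5 = 494.7 kN/m.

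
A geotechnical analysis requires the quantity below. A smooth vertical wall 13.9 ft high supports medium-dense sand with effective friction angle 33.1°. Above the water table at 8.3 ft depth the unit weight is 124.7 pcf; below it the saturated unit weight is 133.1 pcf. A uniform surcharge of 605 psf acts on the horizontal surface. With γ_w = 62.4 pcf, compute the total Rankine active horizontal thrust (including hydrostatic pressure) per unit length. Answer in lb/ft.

K_a = tan²(45° − φ/2) = 0.2936.
γ' = 133.1 − 62.4 = 70.70 pcf. h₂ = H − d_w = 5.6 ft.
σ'_h: at surface K_a·q = 177.6; at WT K_a(q+γd_w) = 481.5; at base K_a(q+γd_w+γ'h₂) = 597.7 psf.
P₁ = ½(177.6+481.5)×8.3 = 2735; P₂ = ½(481.5+597.7)×5.6 = 3022; P_w = ½γ_w h₂² = 978.4.
Total = 2735+3022+978.4 = 6735 lb/ft.

6740 lb/ft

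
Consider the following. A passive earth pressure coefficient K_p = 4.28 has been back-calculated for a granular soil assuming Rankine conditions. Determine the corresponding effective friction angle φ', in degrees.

K_p = (1+sin φ)/(1−sin φ) ⇒ sin φ = (K_p − 1)/(K_p + 1) = 0.6212.
φ = arcsin(0.6212) = 38.40°.

38.4°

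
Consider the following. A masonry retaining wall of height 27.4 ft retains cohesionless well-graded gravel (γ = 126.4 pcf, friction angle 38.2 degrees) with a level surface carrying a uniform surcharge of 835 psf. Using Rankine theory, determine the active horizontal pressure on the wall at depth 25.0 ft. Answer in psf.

K_a = (1 − sin φ)/(1 + sin φ) = 0.2358.
σ_v = γz + q = 126.4 × 25.0 + 835 = 3995 psf.
σ_h = K_a σ_v = 0.2358 × 3995 = 941.9 psf.

942 psf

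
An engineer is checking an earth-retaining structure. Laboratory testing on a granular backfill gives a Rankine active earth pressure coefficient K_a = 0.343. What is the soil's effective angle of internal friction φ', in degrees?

K_a = tan²(45° − φ/2) ⇒ 45° − φ/2 = arctan(√0.343) = 30.36°.
φ = 2(45° − 30.36°) = 29.29°.

29.3°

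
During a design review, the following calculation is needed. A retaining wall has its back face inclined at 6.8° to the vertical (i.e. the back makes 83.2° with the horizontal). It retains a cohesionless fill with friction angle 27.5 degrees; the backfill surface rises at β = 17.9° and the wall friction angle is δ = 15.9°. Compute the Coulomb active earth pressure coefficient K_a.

K_a = sin²(α+φ) / [sin²α · sin(α−δ) · (1 + √{sin(φ+δ)sin(φ−β) / (sin(α−δ)sin(α+β))})²].
With α = 83.2°, φ = 27.5°, δ = 15.9°, β = 17.9°: K_a = 0.5234.

0.523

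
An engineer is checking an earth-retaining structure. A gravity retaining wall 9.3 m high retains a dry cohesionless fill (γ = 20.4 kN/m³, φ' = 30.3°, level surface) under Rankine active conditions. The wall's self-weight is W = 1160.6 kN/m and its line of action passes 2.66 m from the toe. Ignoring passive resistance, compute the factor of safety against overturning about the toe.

K_a = tan²(45° − 30.3°/2) = 0.3293.
P_a = ½K_aγH² = 0.5×0.3293×20.4×9.3² = 290.5 kN/m, acting at H/3 = 3.100 m above the base.
Overturning moment M_o = P_a × H/3 = 290.5 × 3.100 = 900.6.
Resisting moment M_r = W × 2.66 = 1160.6 × 2.66 = 3087.
FS_overturning = M_r/M_o = 3087/900.6 = 3.428.

3.43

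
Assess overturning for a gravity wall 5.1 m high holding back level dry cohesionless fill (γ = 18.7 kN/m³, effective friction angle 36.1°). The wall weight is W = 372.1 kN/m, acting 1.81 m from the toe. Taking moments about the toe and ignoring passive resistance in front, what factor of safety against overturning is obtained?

K_a = tan²(45° − 36.1°/2) = 0.2585.
P_a = ½K_aγH² = 0.5×0.2585×18.7×5.1² = 62.86 kN/m, acting at H/3 = 1.700 m above the base.
Overturning moment M_o = P_a × H/3 = 62.86 × 1.700 = 106.9.
Resisting moment M_r = W × 1.81 = 372.1 × 1.81 = 673.5.
FS_overturning = M_r/M_o = 673.5/106.9 = 6.302.

6.30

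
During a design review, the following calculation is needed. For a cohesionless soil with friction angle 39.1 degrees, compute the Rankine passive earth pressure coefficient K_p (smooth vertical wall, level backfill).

K_p = (1 + sin φ)/(1 − sin φ) = tan²(45° + 39.1°/2) = 4.415.

4.42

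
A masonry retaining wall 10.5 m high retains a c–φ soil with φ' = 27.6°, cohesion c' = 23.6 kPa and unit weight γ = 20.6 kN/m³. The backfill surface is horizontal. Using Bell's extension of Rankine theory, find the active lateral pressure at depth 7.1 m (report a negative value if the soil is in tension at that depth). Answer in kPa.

25.1 kPa

K_a = (1 − sin φ)/(1 + sin φ) = 0.3668.
σ_a = K_a γ z − 2c√K_a = 0.3668×20.6×7.1 − 2×23.6×0.6056 = 25.06 kPa.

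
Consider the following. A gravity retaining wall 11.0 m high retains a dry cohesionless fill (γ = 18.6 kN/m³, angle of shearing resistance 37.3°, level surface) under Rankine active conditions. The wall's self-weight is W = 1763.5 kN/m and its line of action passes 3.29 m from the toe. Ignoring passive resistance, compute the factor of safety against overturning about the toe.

5.73

K_a = tan²(45° − 37.3°/2) = 0.2453.
P_a = ½K_aγH² = 0.5×0.2453×18.6×11.0² = 276.1 kN/m, acting at H/3 = 3.667 m above the base.
Overturning moment M_o = P_a × H/3 = 276.1 × 3.667 = 1012.
Resisting moment M_r = W × 3.29 = 1763.5 × 3.29 = 5802.
FS_overturning = M_r/M_o = 5802/1012 = 5.731.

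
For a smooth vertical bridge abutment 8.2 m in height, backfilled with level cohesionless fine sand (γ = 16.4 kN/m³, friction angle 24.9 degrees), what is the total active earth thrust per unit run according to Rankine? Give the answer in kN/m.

225 kN/m

K_a = tan²(45° − φ/2) = 0.4074.
P_a = ½ K_a γ H² = 0.5 × 0.4074 × 16.4 × 8.2² = 224.6 kN/m.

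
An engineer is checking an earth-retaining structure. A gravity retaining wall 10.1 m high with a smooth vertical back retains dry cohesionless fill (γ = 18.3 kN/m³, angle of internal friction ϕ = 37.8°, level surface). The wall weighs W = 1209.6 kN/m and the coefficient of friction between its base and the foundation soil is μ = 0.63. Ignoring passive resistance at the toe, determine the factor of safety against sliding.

K_a = tan²(45° − 37.8°/2) = 0.2400.
P_a = ½K_aγH² = 0.5×0.2400×18.3×10.1² = 224.0 kN/m, acting at H/3 = 3.367 m above the base.
FS_sliding = μW / P_a = 0.63×1209.6 / 224.0 = 3.402.

3.40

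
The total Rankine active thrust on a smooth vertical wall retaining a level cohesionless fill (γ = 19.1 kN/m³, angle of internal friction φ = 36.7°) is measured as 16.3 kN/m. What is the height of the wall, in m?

2.60 m

K_a = 0.2519. P_a = ½ K_a γ H² ⇒ H = √(2P_a/(K_a γ)).
H = √(2×16.3/(0.2519×19.1)) = 2.603 m.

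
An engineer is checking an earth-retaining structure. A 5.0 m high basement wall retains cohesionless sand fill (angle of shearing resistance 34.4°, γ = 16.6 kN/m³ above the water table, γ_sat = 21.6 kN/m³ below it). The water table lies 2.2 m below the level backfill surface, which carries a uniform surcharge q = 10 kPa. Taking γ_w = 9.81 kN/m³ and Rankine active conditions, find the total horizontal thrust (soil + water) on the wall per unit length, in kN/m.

105 kN/m

K_a = tan²(45° − φ/2) = 0.2780.
γ' = 21.6 − 9.81 = 11.79 kN/m³. h₂ = H − d_w = 2.8 m.
σ'_h: at surface K_a·q = 2.780; at WT K_a(q+γd_w) = 12.93; at base K_a(q+γd_w+γ'h₂) = 22.11 kPa.
P₁ = ½(2.780+12.93)×2.2 = 17.28; P₂ = ½(12.93+22.11)×2.8 = 49.06; P_w = ½γ_w h₂² = 38.46.
Total = 17.28+49.06+38.46 = 104.8 kN/m.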